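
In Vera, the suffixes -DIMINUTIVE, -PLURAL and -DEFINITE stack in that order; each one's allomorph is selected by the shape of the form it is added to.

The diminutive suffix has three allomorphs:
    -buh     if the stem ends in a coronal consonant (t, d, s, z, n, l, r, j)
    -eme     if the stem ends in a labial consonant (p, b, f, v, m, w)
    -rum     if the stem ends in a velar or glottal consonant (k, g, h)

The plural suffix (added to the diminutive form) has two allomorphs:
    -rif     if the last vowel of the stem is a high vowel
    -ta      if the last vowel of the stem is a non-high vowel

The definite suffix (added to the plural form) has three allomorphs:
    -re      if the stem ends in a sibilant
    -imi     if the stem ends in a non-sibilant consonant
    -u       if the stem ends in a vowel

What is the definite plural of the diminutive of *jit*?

jitbuhrifimi

Since the final consonant of *jit* is /t/ (coronal), it takes -buh, giving *jitbuh*.
The diminutive form *jitbuh* — last vowel /u/ (a high vowel) → -rif → *jitbuhrif*.
The plural form *jitbuhrif*: final sound = /f/, a non-sibilant consonant → -imi → *jitbuhrifimi*.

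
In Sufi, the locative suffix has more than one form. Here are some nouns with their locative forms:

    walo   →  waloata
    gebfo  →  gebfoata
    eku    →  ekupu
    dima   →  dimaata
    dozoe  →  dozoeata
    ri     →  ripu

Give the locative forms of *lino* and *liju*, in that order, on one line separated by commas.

The alternation tracks the last vowel of the stem — -pu when the last vowel of the stem is a high vowel (*eku*, *ri*); -ata when the last vowel of the stem is a non-high vowel (*walo*, *gebfo*, *dima*, *dozoe*).
*lino* — last vowel /o/ (a non-high vowel) → -ata → *linoata*.
The last vowel of *liju* is /u/, which is a high vowel, so the suffix is -pu, giving *lijupu*.

linoata, lijupu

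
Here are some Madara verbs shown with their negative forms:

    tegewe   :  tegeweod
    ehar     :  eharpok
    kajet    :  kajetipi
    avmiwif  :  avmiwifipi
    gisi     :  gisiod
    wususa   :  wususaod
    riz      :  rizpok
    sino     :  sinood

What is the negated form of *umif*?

umifipi

Looking at the final sound of each stem: -ipi when the stem ends in a voiceless consonant (*kajet*, *avmiwif*); -pok when the stem ends in a voiced consonant (*ehar*, *riz*); -od when the stem ends in a vowel (*tegewe*, *gisi*, *wususa*, *sino*).
The final sound of *umif* is /f/, which is a voiceless consonant, so the suffix is -ipi, giving *umifipi*.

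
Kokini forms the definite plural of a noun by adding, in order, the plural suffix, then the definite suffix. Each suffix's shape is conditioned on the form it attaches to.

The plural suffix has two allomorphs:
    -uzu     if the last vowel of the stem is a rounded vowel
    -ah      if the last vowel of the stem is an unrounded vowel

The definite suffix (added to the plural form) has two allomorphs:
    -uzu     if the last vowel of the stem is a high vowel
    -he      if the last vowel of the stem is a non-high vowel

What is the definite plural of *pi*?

The last vowel of *pi* is /i/, which is an unrounded vowel, so the plural suffix is -ah, giving *piah*.
The plural form *piah* — last vowel /a/ (a non-high vowel) → -he → *piahhe*.

piahhe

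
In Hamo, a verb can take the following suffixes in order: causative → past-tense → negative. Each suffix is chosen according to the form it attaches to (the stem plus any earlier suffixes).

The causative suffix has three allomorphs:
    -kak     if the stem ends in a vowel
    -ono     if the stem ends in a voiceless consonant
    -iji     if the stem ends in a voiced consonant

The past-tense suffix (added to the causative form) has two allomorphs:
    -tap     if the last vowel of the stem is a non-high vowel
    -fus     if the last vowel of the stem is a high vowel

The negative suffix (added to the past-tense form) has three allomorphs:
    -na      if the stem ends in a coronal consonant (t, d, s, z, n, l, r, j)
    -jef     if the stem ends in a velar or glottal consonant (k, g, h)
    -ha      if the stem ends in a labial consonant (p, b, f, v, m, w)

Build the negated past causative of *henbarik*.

*henbarik* — final sound /k/ (a voiceless consonant) → -ono → *henbarikono*.
The last vowel of the causative form *henbarikono* is /o/, which is a non-high vowel, so the past-tense suffix is -tap, giving *henbarikonotap*.
The past-tense form *henbarikonotap*: final consonant = /p/, labial → -ha → *henbarikonotapha*.

henbarikonotapha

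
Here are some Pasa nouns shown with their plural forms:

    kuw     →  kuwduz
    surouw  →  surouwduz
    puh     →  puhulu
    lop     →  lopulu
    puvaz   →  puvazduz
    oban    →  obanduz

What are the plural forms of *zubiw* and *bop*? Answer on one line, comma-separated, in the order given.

zubiwduz, bopulu

The pattern is voicing of the final consonant: -ulu when the stem ends in a voiceless consonant (*puh*, *lop*); -duz when the stem ends in a voiced consonant (*kuw*, *surouw*, *puvaz*, *oban*).
*zubiw*: final consonant = /w/, voiced → -duz → *zubiwduz*.
Since the final consonant of *bop* is /p/ (voiceless), it takes -ulu, giving *bopulu*.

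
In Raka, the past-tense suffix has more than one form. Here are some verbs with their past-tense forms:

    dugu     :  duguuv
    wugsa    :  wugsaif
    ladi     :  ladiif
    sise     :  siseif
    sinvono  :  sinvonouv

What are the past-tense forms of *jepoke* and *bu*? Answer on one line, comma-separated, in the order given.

jepokeif, buuv

The pattern is rounding harmony: -uv when the last vowel of the stem is a rounded vowel (*dugu*, *sinvono*); -if when the last vowel of the stem is an unrounded vowel (*wugsa*, *ladi*, *sise*).
*jepoke* — last vowel /e/ (an unrounded vowel) → -if → *jepokeif*.
*bu*: last vowel = /u/, a rounded vowel → -uv → *buuv*.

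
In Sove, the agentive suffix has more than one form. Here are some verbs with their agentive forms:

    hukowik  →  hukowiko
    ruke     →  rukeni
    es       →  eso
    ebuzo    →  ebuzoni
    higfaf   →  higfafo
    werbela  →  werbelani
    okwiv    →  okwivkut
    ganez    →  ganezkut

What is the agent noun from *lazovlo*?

lazovloni

The suffix is conditioned by the final sound: -o when the stem ends in a voiceless consonant (*hukowik*, *es*, *higfaf*); -kut when the stem ends in a voiced consonant (*okwiv*, *ganez*); -ni when the stem ends in a vowel (*ruke*, *ebuzo*, *werbela*).
Since the final sound of *lazovlo* is /o/ (a vowel), it takes -ni, giving *lazovloni*.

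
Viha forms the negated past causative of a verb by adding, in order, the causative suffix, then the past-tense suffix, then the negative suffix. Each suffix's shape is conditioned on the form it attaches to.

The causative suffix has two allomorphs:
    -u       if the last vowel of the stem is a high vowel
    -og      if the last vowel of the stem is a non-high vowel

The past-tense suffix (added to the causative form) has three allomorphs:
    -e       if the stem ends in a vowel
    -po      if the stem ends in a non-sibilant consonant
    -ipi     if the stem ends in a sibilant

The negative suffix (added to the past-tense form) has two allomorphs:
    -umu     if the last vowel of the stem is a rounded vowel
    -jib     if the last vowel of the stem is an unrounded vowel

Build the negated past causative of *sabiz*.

The last vowel of *sabiz* is /i/, which is a high vowel, so the causative suffix is -u, giving *sabizu*.
The final sound of the causative form *sabizu* is /u/, which is a vowel, so the past-tense suffix is -e, giving *sabizue*.
The last vowel of the past-tense form *sabizue* is /e/, which is an unrounded vowel, so the negative suffix is -jib, giving *sabizuejib*.

sabizuejib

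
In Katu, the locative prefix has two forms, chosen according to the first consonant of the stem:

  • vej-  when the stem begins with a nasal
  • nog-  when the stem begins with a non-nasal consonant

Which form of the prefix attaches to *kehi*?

*kehi*: first consonant = /k/, non-nasal → nog-.

nog-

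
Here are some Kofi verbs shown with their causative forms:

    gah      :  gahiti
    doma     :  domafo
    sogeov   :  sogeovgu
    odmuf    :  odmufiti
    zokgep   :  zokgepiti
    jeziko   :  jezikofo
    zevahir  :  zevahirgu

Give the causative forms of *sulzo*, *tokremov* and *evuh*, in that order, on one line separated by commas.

Looking at the final sound of each stem: -iti when the stem ends in a voiceless consonant (*gah*, *odmuf*, *zokgep*); -gu when the stem ends in a voiced consonant (*sogeov*, *zevahir*); -fo when the stem ends in a vowel (*doma*, *jeziko*).
Since the final sound of *sulzo* is /o/ (a vowel), it takes -fo, giving *sulzofo*.
*tokremov*: final sound = /v/, a voiced consonant → -gu → *tokremovgu*.
The final sound of *evuh* is /h/, which is a voiceless consonant, so the suffix is -iti, giving *evuhiti*.

sulzofo, tokremovgu, evuhiti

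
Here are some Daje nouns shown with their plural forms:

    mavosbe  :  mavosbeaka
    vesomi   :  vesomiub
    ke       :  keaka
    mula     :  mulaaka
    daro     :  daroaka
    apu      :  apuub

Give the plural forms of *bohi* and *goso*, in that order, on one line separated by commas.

The suffix is conditioned by the last vowel: -ub when the last vowel of the stem is a high vowel (*vesomi*, *apu*); -aka when the last vowel of the stem is a non-high vowel (*mavosbe*, *ke*, *mula*, *daro*).
*bohi*: last vowel = /i/, a high vowel → -ub → *bohiub*.
Since the last vowel of *goso* is /o/ (a non-high vowel), it takes -aka, giving *gosoaka*.

bohiub, gosoaka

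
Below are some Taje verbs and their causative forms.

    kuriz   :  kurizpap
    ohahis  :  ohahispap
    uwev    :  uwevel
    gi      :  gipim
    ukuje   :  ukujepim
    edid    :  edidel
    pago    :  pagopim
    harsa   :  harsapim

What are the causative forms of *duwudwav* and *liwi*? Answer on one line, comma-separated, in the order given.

Looking at the final sound of each stem: -pap when the stem ends in a sibilant (*kuriz*, *ohahis*); -el when the stem ends in a non-sibilant consonant (*uwev*, *edid*); -pim when the stem ends in a vowel (*gi*, *ukuje*, *pago*, *harsa*).
Since the final sound of *duwudwav* is /v/ (a non-sibilant consonant), it takes -el, giving *duwudwavel*.
Since the final sound of *liwi* is /i/ (a vowel), it takes -pim, giving *liwipim*.

duwudwavel, liwipim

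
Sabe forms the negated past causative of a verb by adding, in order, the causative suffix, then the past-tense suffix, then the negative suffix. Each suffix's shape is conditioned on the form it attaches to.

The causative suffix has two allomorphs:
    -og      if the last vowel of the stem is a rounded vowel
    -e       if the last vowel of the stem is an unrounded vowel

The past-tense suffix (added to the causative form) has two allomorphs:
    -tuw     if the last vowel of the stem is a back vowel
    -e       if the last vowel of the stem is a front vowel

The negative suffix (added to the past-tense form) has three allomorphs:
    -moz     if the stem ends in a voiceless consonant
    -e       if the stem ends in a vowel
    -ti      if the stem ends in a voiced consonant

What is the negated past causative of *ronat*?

ronateee

*ronat* — last vowel /a/ (an unrounded vowel) → -e → *ronate*.
The last vowel of the causative form *ronate* is /e/, which is a front vowel, so the past-tense suffix is -e, giving *ronatee*.
Since the final sound of the past-tense form *ronatee* is /e/ (a vowel), it takes -e, giving *ronateee*.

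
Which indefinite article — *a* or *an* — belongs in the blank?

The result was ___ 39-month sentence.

a

The indefinite article is chosen by the initial *sound* of the following word, not its spelling.
The number *39* is spoken "thirty-…", beginning with /ˈθɜrti/ — a consonant sound.
So the article is *a*: The result was a 39-month sentence.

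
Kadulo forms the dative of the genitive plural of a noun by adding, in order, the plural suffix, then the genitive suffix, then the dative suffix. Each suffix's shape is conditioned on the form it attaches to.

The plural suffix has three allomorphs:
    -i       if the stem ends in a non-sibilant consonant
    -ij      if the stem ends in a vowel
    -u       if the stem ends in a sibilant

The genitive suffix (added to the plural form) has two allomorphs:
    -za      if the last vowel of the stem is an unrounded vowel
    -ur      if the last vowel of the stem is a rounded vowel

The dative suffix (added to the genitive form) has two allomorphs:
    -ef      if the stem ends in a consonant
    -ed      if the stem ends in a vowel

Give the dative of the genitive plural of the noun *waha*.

Since the final sound of *waha* is /a/ (a vowel), it takes -ij, giving *wahaij*.
The plural form *wahaij*: last vowel = /i/, an unrounded vowel → -za → *wahaijza*.
The genitive form *wahaijza*: final sound = /a/, a vowel → -ed → *wahaijzaed*.

wahaijzaed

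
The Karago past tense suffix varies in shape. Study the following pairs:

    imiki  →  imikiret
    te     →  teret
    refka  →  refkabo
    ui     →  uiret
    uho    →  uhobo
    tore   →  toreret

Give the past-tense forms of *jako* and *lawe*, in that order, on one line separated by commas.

jakobo, laweret

The alternation tracks the last vowel of the stem — -ret when the last vowel of the stem is a front vowel (*imiki*, *te*, *ui*, *tore*); -bo when the last vowel of the stem is a back vowel (*refka*, *uho*).
*jako* — last vowel /o/ (a back vowel) → -bo → *jakobo*.
Since the last vowel of *lawe* is /e/ (a front vowel), it takes -ret, giving *laweret*.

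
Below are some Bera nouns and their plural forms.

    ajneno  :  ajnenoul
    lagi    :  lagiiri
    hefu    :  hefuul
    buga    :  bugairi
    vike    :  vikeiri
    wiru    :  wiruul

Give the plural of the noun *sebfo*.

sebfoul

The pattern is rounding harmony: -ul when the last vowel of the stem is a rounded vowel (*ajneno*, *hefu*, *wiru*); -iri when the last vowel of the stem is an unrounded vowel (*lagi*, *buga*, *vike*).
*sebfo* — last vowel /o/ (a rounded vowel) → -ul → *sebfoul*.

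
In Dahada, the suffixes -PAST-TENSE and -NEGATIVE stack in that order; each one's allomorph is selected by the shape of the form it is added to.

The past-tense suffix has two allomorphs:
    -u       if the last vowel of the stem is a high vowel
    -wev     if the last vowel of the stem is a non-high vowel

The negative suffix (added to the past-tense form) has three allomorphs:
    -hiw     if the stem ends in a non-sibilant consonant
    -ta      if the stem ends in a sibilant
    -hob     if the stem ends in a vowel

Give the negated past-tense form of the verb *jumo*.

jumowevhiw

*jumo*: last vowel = /o/, a non-high vowel → -wev → *jumowev*.
The past-tense form *jumowev* — final sound /v/ (a non-sibilant consonant) → -hiw → *jumowevhiw*.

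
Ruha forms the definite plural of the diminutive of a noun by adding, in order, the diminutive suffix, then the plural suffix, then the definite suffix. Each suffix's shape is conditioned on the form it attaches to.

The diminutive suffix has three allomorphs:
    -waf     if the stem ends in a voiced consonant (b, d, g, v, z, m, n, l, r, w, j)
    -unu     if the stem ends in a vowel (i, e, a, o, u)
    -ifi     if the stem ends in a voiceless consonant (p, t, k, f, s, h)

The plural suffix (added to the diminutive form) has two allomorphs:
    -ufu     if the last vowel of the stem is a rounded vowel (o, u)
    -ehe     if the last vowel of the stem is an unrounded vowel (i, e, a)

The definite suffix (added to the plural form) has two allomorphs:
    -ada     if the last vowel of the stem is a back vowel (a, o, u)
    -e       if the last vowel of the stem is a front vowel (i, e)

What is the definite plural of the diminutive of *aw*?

awwafehee

The final sound of *aw* is /w/, which is a voiced consonant, so the diminutive suffix is -waf, giving *awwaf*.
The last vowel of the diminutive form *awwaf* is /a/, which is an unrounded vowel, so the plural suffix is -ehe, giving *awwafehe*.
The plural form *awwafehe*: last vowel = /e/, a front vowel → -e → *awwafehee*.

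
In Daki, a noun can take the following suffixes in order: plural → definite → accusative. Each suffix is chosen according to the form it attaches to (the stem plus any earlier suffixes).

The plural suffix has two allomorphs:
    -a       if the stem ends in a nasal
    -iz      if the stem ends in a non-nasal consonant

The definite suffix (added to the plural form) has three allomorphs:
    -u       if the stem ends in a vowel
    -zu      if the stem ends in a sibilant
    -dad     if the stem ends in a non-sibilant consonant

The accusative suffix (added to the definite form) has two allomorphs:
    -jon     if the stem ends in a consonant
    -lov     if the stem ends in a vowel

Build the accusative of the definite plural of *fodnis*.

Since the final consonant of *fodnis* is /s/ (non-nasal), it takes -iz, giving *fodnisiz*.
The final sound of the plural form *fodnisiz* is /z/, which is a sibilant, so the definite suffix is -zu, giving *fodnisizzu*.
The final sound of the definite form *fodnisizzu* is /u/, which is a vowel, so the accusative suffix is -lov, giving *fodnisizzulov*.

fodnisizzulov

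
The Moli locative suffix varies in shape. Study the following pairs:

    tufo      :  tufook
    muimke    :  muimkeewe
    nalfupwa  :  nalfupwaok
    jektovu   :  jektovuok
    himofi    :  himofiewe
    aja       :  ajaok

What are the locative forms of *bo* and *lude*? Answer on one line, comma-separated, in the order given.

book, ludeewe

Looking at the last vowel of each stem: -ewe when the last vowel of the stem is a front vowel (*muimke*, *himofi*); -ok when the last vowel of the stem is a back vowel (*tufo*, *nalfupwa*, *jektovu*, *aja*).
The last vowel of *bo* is /o/, which is a back vowel, so the suffix is -ok, giving *book*.
*lude*: last vowel = /e/, a front vowel → -ewe → *ludeewe*.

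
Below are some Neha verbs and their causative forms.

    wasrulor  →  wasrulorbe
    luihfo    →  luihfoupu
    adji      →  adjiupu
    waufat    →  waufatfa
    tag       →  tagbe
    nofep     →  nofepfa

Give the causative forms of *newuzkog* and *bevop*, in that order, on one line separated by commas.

newuzkogbe, bevopfa

The pattern is voicing of the final sound: -fa when the stem ends in a voiceless consonant (*waufat*, *nofep*); -be when the stem ends in a voiced consonant (*wasrulor*, *tag*); -upu when the stem ends in a vowel (*luihfo*, *adji*).
*newuzkog*: final sound = /g/, a voiced consonant → -be → *newuzkogbe*.
*bevop*: final sound = /p/, a voiceless consonant → -fa → *bevopfa*.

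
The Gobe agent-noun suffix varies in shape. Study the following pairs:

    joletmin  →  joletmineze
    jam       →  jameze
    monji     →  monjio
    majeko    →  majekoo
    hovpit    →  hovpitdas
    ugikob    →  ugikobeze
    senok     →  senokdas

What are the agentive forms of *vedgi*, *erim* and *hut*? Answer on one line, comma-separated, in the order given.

vedgio, erimeze, hutdas

The pattern is voicing of the final sound: -das when the stem ends in a voiceless consonant (*hovpit*, *senok*); -eze when the stem ends in a voiced consonant (*joletmin*, *jam*, *ugikob*); -o when the stem ends in a vowel (*monji*, *majeko*).
*vedgi*: final sound = /i/, a vowel → -o → *vedgio*.
The final sound of *erim* is /m/, which is a voiced consonant, so the suffix is -eze, giving *erimeze*.
*hut*: final sound = /t/, a voiceless consonant → -das → *hutdas*.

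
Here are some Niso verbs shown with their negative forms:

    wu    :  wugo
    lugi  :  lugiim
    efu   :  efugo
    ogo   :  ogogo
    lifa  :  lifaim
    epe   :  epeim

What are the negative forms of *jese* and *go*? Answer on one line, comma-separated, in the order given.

The pattern is rounding harmony: -go when the last vowel of the stem is a rounded vowel (*wu*, *efu*, *ogo*); -im when the last vowel of the stem is an unrounded vowel (*lugi*, *lifa*, *epe*).
The last vowel of *jese* is /e/, which is an unrounded vowel, so the suffix is -im, giving *jeseim*.
*go*: last vowel = /o/, a rounded vowel → -go → *gogo*.

jeseim, gogo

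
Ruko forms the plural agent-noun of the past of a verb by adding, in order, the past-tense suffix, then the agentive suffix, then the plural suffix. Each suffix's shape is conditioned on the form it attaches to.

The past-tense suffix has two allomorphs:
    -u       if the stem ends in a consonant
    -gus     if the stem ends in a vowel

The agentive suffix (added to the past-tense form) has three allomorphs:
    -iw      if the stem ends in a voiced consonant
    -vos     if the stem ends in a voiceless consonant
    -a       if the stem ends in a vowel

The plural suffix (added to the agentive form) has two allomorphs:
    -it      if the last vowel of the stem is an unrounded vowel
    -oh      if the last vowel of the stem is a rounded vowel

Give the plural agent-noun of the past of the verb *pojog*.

Since the final sound of *pojog* is /g/ (a consonant), it takes -u, giving *pojogu*.
Since the final sound of the past-tense form *pojogu* is /u/ (a vowel), it takes -a, giving *pojogua*.
The agentive form *pojogua*: last vowel = /a/, an unrounded vowel → -it → *pojoguait*.

pojoguait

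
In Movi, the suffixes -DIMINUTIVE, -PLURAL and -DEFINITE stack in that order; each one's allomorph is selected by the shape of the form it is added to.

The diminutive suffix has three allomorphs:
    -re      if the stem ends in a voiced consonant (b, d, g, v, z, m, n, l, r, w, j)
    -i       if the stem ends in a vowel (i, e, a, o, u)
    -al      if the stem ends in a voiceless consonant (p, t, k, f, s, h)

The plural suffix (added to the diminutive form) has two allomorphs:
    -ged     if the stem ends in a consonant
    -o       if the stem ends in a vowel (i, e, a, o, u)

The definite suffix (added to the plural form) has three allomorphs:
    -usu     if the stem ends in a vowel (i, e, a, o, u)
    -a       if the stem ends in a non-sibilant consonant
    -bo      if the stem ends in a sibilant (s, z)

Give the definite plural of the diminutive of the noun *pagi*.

*pagi* — final sound /i/ (a vowel) → -i → *pagii*.
The final sound of the diminutive form *pagii* is /i/, which is a vowel, so the plural suffix is -o, giving *pagiio*.
The plural form *pagiio*: final sound = /o/, a vowel → -usu → *pagiiousu*.

pagiiousu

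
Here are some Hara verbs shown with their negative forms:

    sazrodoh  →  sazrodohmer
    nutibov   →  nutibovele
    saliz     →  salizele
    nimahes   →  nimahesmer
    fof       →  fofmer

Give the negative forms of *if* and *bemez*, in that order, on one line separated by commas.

The pattern is voicing of the final consonant: -mer when the stem ends in a voiceless consonant (*sazrodoh*, *nimahes*, *fof*); -ele when the stem ends in a voiced consonant (*nutibov*, *saliz*).
The final consonant of *if* is /f/, which is voiceless, so the suffix is -mer, giving *ifmer*.
*bemez*: final consonant = /z/, voiced → -ele → *bemezele*.

ifmer, bemezele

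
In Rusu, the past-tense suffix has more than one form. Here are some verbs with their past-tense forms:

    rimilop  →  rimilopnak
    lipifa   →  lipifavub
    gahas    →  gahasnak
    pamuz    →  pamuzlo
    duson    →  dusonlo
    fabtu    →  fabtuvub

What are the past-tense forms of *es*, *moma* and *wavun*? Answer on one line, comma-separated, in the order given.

The pattern is voicing of the final sound: -nak when the stem ends in a voiceless consonant (*rimilop*, *gahas*); -lo when the stem ends in a voiced consonant (*pamuz*, *duson*); -vub when the stem ends in a vowel (*lipifa*, *fabtu*).
Since the final sound of *es* is /s/ (a voiceless consonant), it takes -nak, giving *esnak*.
The final sound of *moma* is /a/, which is a vowel, so the suffix is -vub, giving *momavub*.
*wavun*: final sound = /n/, a voiced consonant → -lo → *wavunlo*.

esnak, momavub, wavunlo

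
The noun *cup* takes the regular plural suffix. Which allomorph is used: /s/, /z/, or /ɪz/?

The stem *cup* ends in a voiceless non-sibilant consonant.
The plural suffix surfaces as /ɪz/ after sibilants, /s/ after other voiceless consonants, and /z/ after other voiced sounds.
So the plural -s on *cup* is pronounced /s/.

/s/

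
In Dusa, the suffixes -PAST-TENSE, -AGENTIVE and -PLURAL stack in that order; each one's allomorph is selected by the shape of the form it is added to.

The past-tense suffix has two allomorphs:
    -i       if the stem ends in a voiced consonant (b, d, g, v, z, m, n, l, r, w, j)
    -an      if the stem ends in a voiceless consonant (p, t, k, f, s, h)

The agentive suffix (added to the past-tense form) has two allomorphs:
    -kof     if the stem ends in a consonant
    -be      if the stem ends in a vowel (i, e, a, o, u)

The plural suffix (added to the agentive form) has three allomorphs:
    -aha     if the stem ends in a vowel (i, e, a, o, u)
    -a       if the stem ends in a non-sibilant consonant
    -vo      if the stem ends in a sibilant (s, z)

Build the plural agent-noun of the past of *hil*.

Since the final consonant of *hil* is /l/ (voiced), it takes -i, giving *hili*.
Since the final sound of the past-tense form *hili* is /i/ (a vowel), it takes -be, giving *hilibe*.
The final sound of the agentive form *hilibe* is /e/, which is a vowel, so the plural suffix is -aha, giving *hilibeaha*.

hilibeaha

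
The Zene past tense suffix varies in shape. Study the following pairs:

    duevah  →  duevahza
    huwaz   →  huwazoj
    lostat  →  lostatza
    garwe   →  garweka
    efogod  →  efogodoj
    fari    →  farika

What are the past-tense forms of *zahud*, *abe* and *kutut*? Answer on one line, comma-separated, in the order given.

The suffix is conditioned by the final sound: -za when the stem ends in a voiceless consonant (*duevah*, *lostat*); -oj when the stem ends in a voiced consonant (*huwaz*, *efogod*); -ka when the stem ends in a vowel (*garwe*, *fari*).
Since the final sound of *zahud* is /d/ (a voiced consonant), it takes -oj, giving *zahudoj*.
*abe*: final sound = /e/, a vowel → -ka → *abeka*.
*kutut* — final sound /t/ (a voiceless consonant) → -za → *kututza*.

zahudoj, abeka, kututza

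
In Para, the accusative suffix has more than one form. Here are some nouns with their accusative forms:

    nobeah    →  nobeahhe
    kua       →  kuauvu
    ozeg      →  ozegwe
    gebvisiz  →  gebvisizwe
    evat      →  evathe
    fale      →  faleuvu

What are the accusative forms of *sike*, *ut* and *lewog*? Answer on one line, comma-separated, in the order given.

Looking at the final sound of each stem: -he when the stem ends in a voiceless consonant (*nobeah*, *evat*); -we when the stem ends in a voiced consonant (*ozeg*, *gebvisiz*); -uvu when the stem ends in a vowel (*kua*, *fale*).
Since the final sound of *sike* is /e/ (a vowel), it takes -uvu, giving *sikeuvu*.
Since the final sound of *ut* is /t/ (a voiceless consonant), it takes -he, giving *uthe*.
Since the final sound of *lewog* is /g/ (a voiced consonant), it takes -we, giving *lewogwe*.

sikeuvu, uthe, lewogwe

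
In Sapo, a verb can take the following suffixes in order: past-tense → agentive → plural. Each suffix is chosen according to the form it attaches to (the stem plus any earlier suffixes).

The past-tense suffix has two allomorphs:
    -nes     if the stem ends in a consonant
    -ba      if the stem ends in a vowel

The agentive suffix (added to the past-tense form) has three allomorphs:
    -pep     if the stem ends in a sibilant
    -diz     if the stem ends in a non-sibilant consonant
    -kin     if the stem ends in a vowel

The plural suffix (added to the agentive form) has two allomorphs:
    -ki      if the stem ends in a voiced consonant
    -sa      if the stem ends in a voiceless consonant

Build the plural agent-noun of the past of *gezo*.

gezobakinki

*gezo*: final sound = /o/, a vowel → -ba → *gezoba*.
Since the final sound of the past-tense form *gezoba* is /a/ (a vowel), it takes -kin, giving *gezobakin*.
The agentive form *gezobakin* — final consonant /n/ (voiced) → -ki → *gezobakinki*.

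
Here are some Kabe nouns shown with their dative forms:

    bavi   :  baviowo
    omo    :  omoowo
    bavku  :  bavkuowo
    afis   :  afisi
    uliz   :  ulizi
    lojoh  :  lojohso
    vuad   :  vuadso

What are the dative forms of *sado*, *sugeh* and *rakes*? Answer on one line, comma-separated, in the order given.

The alternation tracks the final sound of the stem — -i when the stem ends in a sibilant (*afis*, *uliz*); -so when the stem ends in a non-sibilant consonant (*lojoh*, *vuad*); -owo when the stem ends in a vowel (*bavi*, *omo*, *bavku*).
*sado*: final sound = /o/, a vowel → -owo → *sadoowo*.
Since the final sound of *sugeh* is /h/ (a non-sibilant consonant), it takes -so, giving *sugehso*.
Since the final sound of *rakes* is /s/ (a sibilant), it takes -i, giving *rakesi*.

sadoowo, sugehso, rakesi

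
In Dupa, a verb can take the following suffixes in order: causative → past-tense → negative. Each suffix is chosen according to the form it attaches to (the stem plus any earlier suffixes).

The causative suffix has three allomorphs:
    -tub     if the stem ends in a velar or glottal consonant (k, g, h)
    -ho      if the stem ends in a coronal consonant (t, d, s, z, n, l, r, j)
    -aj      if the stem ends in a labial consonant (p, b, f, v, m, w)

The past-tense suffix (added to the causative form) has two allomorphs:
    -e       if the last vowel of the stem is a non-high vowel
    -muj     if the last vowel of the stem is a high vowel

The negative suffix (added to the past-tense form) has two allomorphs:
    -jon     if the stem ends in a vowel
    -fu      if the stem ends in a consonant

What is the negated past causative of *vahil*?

*vahil*: final consonant = /l/, coronal → -ho → *vahilho*.
Since the last vowel of the causative form *vahilho* is /o/ (a non-high vowel), it takes -e, giving *vahilhoe*.
The past-tense form *vahilhoe* — final sound /e/ (a vowel) → -jon → *vahilhoejon*.

vahilhoejon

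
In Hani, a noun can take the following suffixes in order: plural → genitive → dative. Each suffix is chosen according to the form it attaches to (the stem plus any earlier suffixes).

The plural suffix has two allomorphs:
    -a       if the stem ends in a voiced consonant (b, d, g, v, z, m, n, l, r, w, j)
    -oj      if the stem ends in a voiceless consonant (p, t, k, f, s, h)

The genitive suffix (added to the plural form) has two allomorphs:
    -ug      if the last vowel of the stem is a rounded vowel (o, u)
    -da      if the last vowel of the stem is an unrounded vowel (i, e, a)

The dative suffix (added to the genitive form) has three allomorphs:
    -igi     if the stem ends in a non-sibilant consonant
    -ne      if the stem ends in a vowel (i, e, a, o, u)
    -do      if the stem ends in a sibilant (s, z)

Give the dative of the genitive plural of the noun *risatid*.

risatidadane

*risatid* — final consonant /d/ (voiced) → -a → *risatida*.
Since the last vowel of the plural form *risatida* is /a/ (an unrounded vowel), it takes -da, giving *risatidada*.
Since the final sound of the genitive form *risatidada* is /a/ (a vowel), it takes -ne, giving *risatidadane*.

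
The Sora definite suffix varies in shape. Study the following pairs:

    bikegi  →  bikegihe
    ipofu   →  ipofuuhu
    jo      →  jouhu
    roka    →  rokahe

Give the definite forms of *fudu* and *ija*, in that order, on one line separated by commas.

Looking at the last vowel of each stem: -uhu when the last vowel of the stem is a rounded vowel (*ipofu*, *jo*); -he when the last vowel of the stem is an unrounded vowel (*bikegi*, *roka*).
The last vowel of *fudu* is /u/, which is a rounded vowel, so the suffix is -uhu, giving *fuduuhu*.
*ija*: last vowel = /a/, an unrounded vowel → -he → *ijahe*.

fuduuhu, ijahe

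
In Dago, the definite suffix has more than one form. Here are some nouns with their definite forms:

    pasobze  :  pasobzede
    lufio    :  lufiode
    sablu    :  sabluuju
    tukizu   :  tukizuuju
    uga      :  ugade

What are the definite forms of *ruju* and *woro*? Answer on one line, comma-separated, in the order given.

The alternation tracks the last vowel of the stem — -uju when the last vowel of the stem is a high vowel (*sablu*, *tukizu*); -de when the last vowel of the stem is a non-high vowel (*pasobze*, *lufio*, *uga*).
*ruju* — last vowel /u/ (a high vowel) → -uju → *rujuuju*.
Since the last vowel of *woro* is /o/ (a non-high vowel), it takes -de, giving *worode*.

rujuuju, worode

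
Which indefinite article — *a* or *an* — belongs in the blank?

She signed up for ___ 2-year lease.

The indefinite article is chosen by the initial *sound* of the following word, not its spelling.
The number *2* is spoken "two", beginning with /tuː/ — a consonant sound.
So the article is *a*: She signed up for a 2-year lease.

a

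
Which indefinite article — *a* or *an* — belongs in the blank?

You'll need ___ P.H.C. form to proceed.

a

The indefinite article is chosen by the initial *sound* of the following word, not its spelling.
The initialism *P.H.C.* is read letter by letter; the first letter, P, is pronounced /piː/, which begins with a consonant sound.
So the article is *a*: You'll need a P.H.C. form to proceed.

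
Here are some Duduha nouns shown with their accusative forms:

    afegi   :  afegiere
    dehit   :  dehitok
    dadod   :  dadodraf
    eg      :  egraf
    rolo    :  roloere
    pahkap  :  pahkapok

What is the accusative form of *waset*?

The pattern is voicing of the final sound: -ok when the stem ends in a voiceless consonant (*dehit*, *pahkap*); -raf when the stem ends in a voiced consonant (*dadod*, *eg*); -ere when the stem ends in a vowel (*afegi*, *rolo*).
*waset*: final sound = /t/, a voiceless consonant → -ok → *wasetok*.

wasetok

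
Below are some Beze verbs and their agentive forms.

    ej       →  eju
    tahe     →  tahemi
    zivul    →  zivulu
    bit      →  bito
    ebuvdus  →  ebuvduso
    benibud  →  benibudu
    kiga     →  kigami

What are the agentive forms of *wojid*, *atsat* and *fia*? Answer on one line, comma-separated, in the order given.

The pattern is voicing of the final sound: -o when the stem ends in a voiceless consonant (*bit*, *ebuvdus*); -u when the stem ends in a voiced consonant (*ej*, *zivul*, *benibud*); -mi when the stem ends in a vowel (*tahe*, *kiga*).
*wojid*: final sound = /d/, a voiced consonant → -u → *wojidu*.
*atsat*: final sound = /t/, a voiceless consonant → -o → *atsato*.
*fia*: final sound = /a/, a vowel → -mi → *fiami*.

wojidu, atsato, fiami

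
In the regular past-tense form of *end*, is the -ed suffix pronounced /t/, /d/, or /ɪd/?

/ɪd/

The stem *end* ends in /t/ or /d/.
The -ed suffix is realized as /ɪd/ after /t, d/; as /t/ after other voiceless consonants; and as /d/ after other voiced sounds.
So -ed on *end* is pronounced /ɪd/.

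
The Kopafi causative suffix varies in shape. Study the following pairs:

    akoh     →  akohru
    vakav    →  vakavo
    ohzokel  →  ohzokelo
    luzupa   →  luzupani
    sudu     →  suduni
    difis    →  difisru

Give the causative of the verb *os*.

Looking at the final sound of each stem: -ru when the stem ends in a voiceless consonant (*akoh*, *difis*); -o when the stem ends in a voiced consonant (*vakav*, *ohzokel*); -ni when the stem ends in a vowel (*luzupa*, *sudu*).
The final sound of *os* is /s/, which is a voiceless consonant, so the suffix is -ru, giving *osru*.

osru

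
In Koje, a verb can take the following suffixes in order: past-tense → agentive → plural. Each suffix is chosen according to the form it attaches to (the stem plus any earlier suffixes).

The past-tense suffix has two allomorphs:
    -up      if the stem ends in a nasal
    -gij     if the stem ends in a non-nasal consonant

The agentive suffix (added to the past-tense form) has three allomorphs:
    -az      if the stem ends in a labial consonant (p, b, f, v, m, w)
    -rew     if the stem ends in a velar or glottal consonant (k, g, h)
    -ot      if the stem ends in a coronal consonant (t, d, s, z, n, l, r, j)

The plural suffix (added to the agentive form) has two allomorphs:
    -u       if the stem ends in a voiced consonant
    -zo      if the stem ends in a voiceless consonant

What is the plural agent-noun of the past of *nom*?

*nom* — final consonant /m/ (a nasal) → -up → *nomup*.
The final consonant of the past-tense form *nomup* is /p/, which is labial, so the agentive suffix is -az, giving *nomupaz*.
The agentive form *nomupaz*: final consonant = /z/, voiced → -u → *nomupazu*.

nomupazu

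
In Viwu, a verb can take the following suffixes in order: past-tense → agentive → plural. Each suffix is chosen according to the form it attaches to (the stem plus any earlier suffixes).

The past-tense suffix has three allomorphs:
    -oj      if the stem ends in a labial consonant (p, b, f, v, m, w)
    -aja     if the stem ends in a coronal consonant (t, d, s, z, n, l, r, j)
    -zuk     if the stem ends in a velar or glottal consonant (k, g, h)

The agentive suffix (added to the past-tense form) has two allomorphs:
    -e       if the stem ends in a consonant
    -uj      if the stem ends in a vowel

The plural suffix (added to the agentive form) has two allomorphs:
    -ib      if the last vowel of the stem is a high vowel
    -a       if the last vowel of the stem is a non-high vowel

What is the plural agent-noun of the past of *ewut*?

ewutajaujib

*ewut*: final consonant = /t/, coronal → -aja → *ewutaja*.
The past-tense form *ewutaja*: final sound = /a/, a vowel → -uj → *ewutajauj*.
The agentive form *ewutajauj* — last vowel /u/ (a high vowel) → -ib → *ewutajaujib*.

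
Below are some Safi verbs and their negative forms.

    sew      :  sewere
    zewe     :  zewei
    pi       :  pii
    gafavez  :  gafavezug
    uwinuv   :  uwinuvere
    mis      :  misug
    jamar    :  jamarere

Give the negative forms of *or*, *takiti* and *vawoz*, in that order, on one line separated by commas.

orere, takitii, vawozug

Looking at the final sound of each stem: -ug when the stem ends in a sibilant (*gafavez*, *mis*); -ere when the stem ends in a non-sibilant consonant (*sew*, *uwinuv*, *jamar*); -i when the stem ends in a vowel (*zewe*, *pi*).
*or*: final sound = /r/, a non-sibilant consonant → -ere → *orere*.
Since the final sound of *takiti* is /i/ (a vowel), it takes -i, giving *takitii*.
*vawoz*: final sound = /z/, a sibilant → -ug → *vawozug*.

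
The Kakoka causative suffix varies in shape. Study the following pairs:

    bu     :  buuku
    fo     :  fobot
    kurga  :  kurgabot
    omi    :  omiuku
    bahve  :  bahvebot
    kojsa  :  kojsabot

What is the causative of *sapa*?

The pattern is height harmony: -uku when the last vowel of the stem is a high vowel (*bu*, *omi*); -bot when the last vowel of the stem is a non-high vowel (*fo*, *kurga*, *bahve*, *kojsa*).
The last vowel of *sapa* is /a/, which is a non-high vowel, so the suffix is -bot, giving *sapabot*.

sapabot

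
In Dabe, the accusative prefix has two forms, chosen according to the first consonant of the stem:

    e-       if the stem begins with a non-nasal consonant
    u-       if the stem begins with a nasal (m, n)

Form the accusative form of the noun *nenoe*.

*nenoe* — first consonant /n/ (a nasal) → u- → *unenoe*.

unenoe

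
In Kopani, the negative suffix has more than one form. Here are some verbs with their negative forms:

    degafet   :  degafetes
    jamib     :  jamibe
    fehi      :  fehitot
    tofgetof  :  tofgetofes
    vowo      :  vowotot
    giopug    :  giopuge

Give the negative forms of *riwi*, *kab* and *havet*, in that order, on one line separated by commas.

riwitot, kabe, havetes

The alternation tracks the final sound of the stem — -es when the stem ends in a voiceless consonant (*degafet*, *tofgetof*); -e when the stem ends in a voiced consonant (*jamib*, *giopug*); -tot when the stem ends in a vowel (*fehi*, *vowo*).
*riwi* — final sound /i/ (a vowel) → -tot → *riwitot*.
Since the final sound of *kab* is /b/ (a voiced consonant), it takes -e, giving *kabe*.
*havet* — final sound /t/ (a voiceless consonant) → -es → *havetes*.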